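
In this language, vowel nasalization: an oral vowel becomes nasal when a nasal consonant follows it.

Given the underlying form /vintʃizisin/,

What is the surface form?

/i/ before nasal /n/ → [ĩ]
/i/ before nasal /n/ → [ĩ]

[vĩntʃizisĩn]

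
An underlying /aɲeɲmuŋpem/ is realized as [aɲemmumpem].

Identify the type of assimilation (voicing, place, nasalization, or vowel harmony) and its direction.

place assimilation, regressive

/ɲ/→[m] /ŋ/→[m].
Each target copies a feature from the following segment, so the direction is regressive.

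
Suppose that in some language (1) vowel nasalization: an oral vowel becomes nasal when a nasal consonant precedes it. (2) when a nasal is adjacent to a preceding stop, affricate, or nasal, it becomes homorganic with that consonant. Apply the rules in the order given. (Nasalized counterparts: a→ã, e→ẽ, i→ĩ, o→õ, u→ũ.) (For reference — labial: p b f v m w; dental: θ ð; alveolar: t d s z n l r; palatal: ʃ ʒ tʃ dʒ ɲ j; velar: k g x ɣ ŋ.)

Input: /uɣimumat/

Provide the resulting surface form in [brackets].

[uɣimũmãt]

Rule 1: /u/ after nasal /m/ → [ũ]
Rule 1: /a/ after nasal /m/ → [ã]
After rule 1: uɣimũmãt
Rule 2: no segment meets the rule's conditions; no change.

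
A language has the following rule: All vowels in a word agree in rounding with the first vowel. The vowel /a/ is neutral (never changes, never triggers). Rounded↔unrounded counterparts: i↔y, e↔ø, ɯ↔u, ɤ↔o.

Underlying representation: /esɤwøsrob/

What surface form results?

[esɤwesrɤb]

/ø/ harmonizes with /e/ ([-round]) → [e]
/o/ harmonizes with /e/ ([-round]) → [ɤ]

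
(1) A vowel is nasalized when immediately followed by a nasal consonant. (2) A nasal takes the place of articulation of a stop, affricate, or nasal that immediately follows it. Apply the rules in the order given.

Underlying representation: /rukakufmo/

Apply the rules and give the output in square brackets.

[rukakufmo]

Rule 1: no segment meets the rule's conditions; no change.
After rule 1: rukakufmo
Rule 2: no segment meets the rule's conditions; no change.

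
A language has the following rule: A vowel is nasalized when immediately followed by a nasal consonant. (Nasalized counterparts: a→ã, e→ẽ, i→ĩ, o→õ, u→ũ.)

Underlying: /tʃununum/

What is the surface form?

/u/ before nasal /n/ → [ũ]
/u/ before nasal /n/ → [ũ]
/u/ before nasal /m/ → [ũ]

[tʃũnũnũm]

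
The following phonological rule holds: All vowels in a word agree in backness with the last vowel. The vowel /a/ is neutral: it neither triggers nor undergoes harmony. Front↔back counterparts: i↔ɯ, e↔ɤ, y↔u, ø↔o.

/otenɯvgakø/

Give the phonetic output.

[øtenivgakø]

/o/ harmonizes with /ø/ ([-back]) → [ø]
/ɯ/ harmonizes with /ø/ ([-back]) → [i]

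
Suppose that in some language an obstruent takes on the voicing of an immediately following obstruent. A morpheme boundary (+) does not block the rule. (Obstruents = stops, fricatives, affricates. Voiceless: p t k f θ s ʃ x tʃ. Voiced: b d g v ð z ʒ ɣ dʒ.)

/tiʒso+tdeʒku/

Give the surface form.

[tiʃso+ddeʃku]

/ʒ/ before /s/ (voiceless) → [ʃ]
/t/ before /d/ (voiced) → [d]
/ʒ/ before /k/ (voiceless) → [ʃ]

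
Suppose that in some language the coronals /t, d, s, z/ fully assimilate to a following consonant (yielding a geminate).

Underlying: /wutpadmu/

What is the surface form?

/t/ before /p/ → [p] (total assimilation)
/d/ before /m/ → [m] (total assimilation)

[wuppammu]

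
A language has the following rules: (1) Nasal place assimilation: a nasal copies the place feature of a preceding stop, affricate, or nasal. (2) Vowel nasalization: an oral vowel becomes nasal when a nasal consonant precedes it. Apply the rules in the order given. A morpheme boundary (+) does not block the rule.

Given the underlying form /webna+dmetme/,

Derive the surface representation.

[webmã+dnẽtnẽ]

Rule 1: /n/ after /b/ (labial) → [m]
Rule 1: /m/ after /d/ (alveolar) → [n]
Rule 1: /m/ after /t/ (alveolar) → [n]
After rule 1: webma+dnetne
Rule 2: /a/ after nasal /m/ → [ã]
Rule 2: /e/ after nasal /n/ → [ẽ]
Rule 2: /e/ after nasal /n/ → [ẽ]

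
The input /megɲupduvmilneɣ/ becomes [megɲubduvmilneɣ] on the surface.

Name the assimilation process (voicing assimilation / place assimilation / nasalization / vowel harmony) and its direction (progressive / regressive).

/p/→[b].
Each target copies a feature from the following segment, so the direction is regressive.

voicing assimilation, regressive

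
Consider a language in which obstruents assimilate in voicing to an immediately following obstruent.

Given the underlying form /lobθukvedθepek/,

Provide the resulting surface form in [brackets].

[lopθugvetθepek]

/b/ before /θ/ (voiceless) → [p]
/k/ before /v/ (voiced) → [g]
/d/ before /θ/ (voiceless) → [t]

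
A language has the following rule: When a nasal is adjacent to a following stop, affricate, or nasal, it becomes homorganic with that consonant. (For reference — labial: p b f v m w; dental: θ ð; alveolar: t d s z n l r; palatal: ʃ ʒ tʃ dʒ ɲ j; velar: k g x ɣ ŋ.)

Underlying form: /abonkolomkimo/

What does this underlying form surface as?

/n/ before /k/ (velar) → [ŋ]
/m/ before /k/ (velar) → [ŋ]

[aboŋkoloŋkimo]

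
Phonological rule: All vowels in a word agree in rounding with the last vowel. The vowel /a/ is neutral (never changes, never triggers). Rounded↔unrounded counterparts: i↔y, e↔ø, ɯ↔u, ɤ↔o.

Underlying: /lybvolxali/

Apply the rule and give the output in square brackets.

[libvɤlxali]

/y/ harmonizes with /i/ ([-round]) → [i]
/o/ harmonizes with /i/ ([-round]) → [ɤ]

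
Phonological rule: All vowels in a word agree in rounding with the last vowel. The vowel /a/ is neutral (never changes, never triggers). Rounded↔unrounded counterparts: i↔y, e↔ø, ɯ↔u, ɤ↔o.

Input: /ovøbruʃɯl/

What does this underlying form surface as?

/o/ harmonizes with /ɯ/ ([-round]) → [ɤ]
/ø/ harmonizes with /ɯ/ ([-round]) → [e]
/u/ harmonizes with /ɯ/ ([-round]) → [ɯ]

[ɤvebrɯʃɯl]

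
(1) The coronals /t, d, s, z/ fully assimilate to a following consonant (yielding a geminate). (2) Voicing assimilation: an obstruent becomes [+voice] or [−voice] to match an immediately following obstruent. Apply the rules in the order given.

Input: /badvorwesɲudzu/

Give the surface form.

[bavvorweɲɲuzzu]

Rule 1: /d/ before /v/ → [v] (total assimilation)
Rule 1: /s/ before /ɲ/ → [ɲ] (total assimilation)
Rule 1: /d/ before /z/ → [z] (total assimilation)
After rule 1: bavvorweɲɲuzzu
Rule 2: no segment meets the rule's conditions; no change.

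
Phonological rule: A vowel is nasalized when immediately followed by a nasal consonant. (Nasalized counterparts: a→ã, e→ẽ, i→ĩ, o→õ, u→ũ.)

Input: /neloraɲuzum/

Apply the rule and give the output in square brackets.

[nelorãɲuzũm]

/a/ before nasal /ɲ/ → [ã]
/u/ before nasal /m/ → [ũ]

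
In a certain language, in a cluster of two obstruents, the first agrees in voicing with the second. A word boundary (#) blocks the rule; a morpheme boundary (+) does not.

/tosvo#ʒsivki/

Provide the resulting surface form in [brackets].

[tozvo#ʃsifki]

/s/ before /v/ (voiced) → [z]
/ʒ/ before /s/ (voiceless) → [ʃ]
/v/ before /k/ (voiceless) → [f]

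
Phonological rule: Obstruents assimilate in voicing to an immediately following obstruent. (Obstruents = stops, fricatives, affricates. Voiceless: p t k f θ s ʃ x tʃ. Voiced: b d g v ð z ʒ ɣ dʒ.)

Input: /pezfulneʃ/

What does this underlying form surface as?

/z/ before /f/ (voiceless) → [s]

[pesfulneʃ]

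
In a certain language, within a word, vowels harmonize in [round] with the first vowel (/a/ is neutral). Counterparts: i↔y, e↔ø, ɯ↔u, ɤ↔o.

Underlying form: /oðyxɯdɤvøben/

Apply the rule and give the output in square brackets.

/ɯ/ harmonizes with /o/ ([+round]) → [u]
/ɤ/ harmonizes with /o/ ([+round]) → [o]
/e/ harmonizes with /o/ ([+round]) → [ø]

[oðyxudovøbøn]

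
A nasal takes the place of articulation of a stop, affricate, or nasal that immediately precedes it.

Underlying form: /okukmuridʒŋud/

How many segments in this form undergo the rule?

2

/m/ after /k/ (velar) → [ŋ]
/ŋ/ after /dʒ/ (palatal) → [ɲ]
2 segments change.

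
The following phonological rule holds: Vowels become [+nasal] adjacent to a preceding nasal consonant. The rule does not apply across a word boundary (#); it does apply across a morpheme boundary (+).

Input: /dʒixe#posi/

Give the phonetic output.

[dʒixe#posi]

no segment meets the rule's conditions; no change.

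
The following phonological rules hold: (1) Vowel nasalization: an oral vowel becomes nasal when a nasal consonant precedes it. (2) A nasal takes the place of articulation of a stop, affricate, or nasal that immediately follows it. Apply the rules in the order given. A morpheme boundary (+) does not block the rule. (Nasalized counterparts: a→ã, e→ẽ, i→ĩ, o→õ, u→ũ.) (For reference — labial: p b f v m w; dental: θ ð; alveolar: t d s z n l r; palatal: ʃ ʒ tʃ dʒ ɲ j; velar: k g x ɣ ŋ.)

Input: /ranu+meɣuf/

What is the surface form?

[ranũ+mẽɣuf]

Rule 1: /u/ after nasal /n/ → [ũ]
Rule 1: /e/ after nasal /m/ → [ẽ]
After rule 1: ranũ+mẽɣuf
Rule 2: no segment meets the rule's conditions; no change.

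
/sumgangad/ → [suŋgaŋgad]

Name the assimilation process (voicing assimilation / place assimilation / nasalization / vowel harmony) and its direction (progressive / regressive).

/m/→[ŋ] /n/→[ŋ].
Each target copies a feature from the following segment, so the direction is regressive.

place assimilation, regressive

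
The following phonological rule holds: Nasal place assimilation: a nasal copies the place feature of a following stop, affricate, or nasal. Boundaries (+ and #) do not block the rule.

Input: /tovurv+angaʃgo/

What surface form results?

[tovurv+aŋgaʃgo]

/n/ before /g/ (velar) → [ŋ]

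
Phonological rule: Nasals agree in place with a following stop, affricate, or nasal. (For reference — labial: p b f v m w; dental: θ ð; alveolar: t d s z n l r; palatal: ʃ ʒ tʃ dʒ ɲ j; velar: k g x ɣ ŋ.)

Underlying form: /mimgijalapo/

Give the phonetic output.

/m/ before /g/ (velar) → [ŋ]

[miŋgijalapo]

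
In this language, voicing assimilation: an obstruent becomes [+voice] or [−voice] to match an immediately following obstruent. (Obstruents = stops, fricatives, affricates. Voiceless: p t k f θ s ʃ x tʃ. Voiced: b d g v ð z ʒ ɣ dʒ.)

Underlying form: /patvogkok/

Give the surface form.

[padvokkok]

/t/ before /v/ (voiced) → [d]
/g/ before /k/ (voiceless) → [k]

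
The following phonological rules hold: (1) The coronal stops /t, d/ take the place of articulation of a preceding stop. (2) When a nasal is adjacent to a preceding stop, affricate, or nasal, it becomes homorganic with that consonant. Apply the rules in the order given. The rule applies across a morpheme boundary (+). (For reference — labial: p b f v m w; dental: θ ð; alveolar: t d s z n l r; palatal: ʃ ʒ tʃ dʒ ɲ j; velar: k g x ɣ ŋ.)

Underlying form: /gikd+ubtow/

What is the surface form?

[gikg+ubpow]

Rule 1: /d/ after /k/ (velar) → [g]
Rule 1: /t/ after /b/ (labial) → [p]
After rule 1: gikg+ubpow
Rule 2: no segment meets the rule's conditions; no change.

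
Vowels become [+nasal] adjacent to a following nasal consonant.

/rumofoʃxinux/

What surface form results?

/u/ before nasal /m/ → [ũ]
/i/ before nasal /n/ → [ĩ]

[rũmofoʃxĩnux]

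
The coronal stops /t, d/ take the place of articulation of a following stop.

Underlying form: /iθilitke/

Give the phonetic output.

[iθilikke]

/t/ before /k/ (velar) → [k]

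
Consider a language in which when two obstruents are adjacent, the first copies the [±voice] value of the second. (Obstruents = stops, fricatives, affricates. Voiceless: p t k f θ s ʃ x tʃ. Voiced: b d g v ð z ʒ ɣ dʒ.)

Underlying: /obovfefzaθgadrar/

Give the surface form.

/v/ before /f/ (voiceless) → [f]
/f/ before /z/ (voiced) → [v]
/θ/ before /g/ (voiced) → [ð]

[oboffevzaðgadrar]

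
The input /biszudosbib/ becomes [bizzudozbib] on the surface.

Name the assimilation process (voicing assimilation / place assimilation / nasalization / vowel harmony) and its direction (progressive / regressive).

voicing assimilation, regressive

/s/→[z] /s/→[z].
Each target copies a feature from the following segment, so the direction is regressive.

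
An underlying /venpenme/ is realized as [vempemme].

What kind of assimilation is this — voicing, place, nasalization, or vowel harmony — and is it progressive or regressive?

place assimilation, regressive

/n/→[m] /n/→[m].
Each target copies a feature from the following segment, so the direction is regressive.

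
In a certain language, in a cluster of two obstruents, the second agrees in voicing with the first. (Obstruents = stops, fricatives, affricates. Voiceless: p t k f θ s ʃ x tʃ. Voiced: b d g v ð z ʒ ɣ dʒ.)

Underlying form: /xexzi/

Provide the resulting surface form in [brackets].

[xexsi]

/z/ after /x/ (voiceless) → [s]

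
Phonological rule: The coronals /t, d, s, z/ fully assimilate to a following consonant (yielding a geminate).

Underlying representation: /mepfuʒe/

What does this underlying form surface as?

[mepfuʒe]

no segment meets the rule's conditions; no change.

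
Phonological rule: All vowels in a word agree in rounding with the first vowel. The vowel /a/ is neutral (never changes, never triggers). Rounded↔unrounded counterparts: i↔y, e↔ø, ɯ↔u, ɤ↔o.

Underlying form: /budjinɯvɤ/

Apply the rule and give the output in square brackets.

/i/ harmonizes with /u/ ([+round]) → [y]
/ɯ/ harmonizes with /u/ ([+round]) → [u]
/ɤ/ harmonizes with /u/ ([+round]) → [o]

[budjynuvo]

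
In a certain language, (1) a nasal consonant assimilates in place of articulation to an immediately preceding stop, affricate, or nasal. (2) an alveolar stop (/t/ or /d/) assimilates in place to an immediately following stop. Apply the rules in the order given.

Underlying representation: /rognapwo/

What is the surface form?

[rogŋapwo]

Rule 1: /n/ after /g/ (velar) → [ŋ]
After rule 1: rogŋapwo
Rule 2: no segment meets the rule's conditions; no change.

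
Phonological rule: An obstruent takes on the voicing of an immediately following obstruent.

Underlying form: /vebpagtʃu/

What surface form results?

/b/ before /p/ (voiceless) → [p]
/g/ before /tʃ/ (voiceless) → [k]

[veppaktʃu]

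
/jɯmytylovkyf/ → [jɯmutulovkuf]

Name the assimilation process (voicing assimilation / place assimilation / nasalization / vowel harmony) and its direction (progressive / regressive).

/y/→[u] /y/→[u] /y/→[u].
Vowels agree with the first vowel, so the harmony is progressive.

vowel harmony, progressive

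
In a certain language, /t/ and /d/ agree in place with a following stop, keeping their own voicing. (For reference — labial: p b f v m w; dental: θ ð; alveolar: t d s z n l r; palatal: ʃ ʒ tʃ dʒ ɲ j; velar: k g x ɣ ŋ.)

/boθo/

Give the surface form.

no segment meets the rule's conditions; no change.

[boθo]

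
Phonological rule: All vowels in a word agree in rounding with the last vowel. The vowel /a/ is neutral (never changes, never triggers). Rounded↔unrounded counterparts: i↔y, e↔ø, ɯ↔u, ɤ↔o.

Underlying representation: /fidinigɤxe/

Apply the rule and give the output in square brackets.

no segment meets the rule's conditions; no change.

[fidinigɤxe]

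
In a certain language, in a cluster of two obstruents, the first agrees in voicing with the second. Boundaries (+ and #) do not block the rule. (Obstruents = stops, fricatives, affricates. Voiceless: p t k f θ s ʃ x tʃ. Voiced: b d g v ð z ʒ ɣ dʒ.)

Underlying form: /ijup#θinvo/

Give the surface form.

[ijup#θinvo]

no segment meets the rule's conditions; no change.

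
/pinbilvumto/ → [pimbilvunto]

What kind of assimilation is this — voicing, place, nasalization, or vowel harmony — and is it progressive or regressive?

/n/→[m] /m/→[n].
Each target copies a feature from the following segment, so the direction is regressive.

place assimilation, regressive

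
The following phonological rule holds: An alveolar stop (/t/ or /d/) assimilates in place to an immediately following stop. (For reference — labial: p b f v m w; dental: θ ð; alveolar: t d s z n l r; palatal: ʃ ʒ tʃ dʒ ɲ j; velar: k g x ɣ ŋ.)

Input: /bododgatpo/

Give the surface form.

[bodoggappo]

/d/ before /g/ (velar) → [g]
/t/ before /p/ (labial) → [p]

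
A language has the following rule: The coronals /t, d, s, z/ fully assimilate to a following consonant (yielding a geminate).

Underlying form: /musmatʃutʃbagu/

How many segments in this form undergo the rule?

1

/s/ before /m/ → [m] (total assimilation)
1 segment changes.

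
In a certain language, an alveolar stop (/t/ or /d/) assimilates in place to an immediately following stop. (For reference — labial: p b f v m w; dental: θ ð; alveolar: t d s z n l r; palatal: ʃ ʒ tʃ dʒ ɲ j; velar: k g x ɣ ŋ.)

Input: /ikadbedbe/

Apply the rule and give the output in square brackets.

/d/ before /b/ (labial) → [b]
/d/ before /b/ (labial) → [b]

[ikabbebbe]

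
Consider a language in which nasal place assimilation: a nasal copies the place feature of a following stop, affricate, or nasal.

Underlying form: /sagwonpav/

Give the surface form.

[sagwompav]

/n/ before /p/ (labial) → [m]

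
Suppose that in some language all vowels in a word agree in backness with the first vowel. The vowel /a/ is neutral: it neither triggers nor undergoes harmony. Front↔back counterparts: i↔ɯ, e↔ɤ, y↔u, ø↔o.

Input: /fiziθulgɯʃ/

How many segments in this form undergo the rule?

2

/u/ harmonizes with /i/ ([-back]) → [y]
/ɯ/ harmonizes with /i/ ([-back]) → [i]
2 segments change.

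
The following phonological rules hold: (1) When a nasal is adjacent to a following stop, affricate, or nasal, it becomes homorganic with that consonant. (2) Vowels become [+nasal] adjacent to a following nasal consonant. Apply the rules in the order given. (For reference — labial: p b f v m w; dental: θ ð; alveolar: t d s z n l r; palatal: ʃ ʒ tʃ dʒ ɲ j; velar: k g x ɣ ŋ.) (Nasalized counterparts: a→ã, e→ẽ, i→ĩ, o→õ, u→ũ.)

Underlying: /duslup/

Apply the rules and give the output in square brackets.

Rule 1: no segment meets the rule's conditions; no change.
After rule 1: duslup
Rule 2: no segment meets the rule's conditions; no change.

[duslup]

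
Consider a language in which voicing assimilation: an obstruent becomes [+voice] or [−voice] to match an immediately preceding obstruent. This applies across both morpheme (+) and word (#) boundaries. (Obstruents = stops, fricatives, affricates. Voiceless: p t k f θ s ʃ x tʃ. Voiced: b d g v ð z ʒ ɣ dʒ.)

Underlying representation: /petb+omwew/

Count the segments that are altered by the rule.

1

/b/ after /t/ (voiceless) → [p]
1 segment changes.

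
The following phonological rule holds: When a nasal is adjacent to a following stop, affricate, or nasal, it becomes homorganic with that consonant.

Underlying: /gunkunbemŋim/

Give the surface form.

[guŋkumbeŋŋim]

/n/ before /k/ (velar) → [ŋ]
/n/ before /b/ (labial) → [m]
/m/ before /ŋ/ (velar) → [ŋ]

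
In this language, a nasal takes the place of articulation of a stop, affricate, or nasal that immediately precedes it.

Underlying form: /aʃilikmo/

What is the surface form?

[aʃilikŋo]

/m/ after /k/ (velar) → [ŋ]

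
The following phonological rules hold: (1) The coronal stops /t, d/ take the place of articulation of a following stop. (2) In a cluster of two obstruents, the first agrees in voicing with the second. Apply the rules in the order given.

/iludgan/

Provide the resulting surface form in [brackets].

Rule 1: /d/ before /g/ (velar) → [g]
After rule 1: iluggan
Rule 2: no segment meets the rule's conditions; no change.

[iluggan]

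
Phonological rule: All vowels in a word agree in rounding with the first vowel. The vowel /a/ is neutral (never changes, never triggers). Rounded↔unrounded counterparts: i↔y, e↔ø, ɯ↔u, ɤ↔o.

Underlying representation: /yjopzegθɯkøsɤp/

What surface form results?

/e/ harmonizes with /y/ ([+round]) → [ø]
/ɯ/ harmonizes with /y/ ([+round]) → [u]
/ɤ/ harmonizes with /y/ ([+round]) → [o]

[yjopzøgθukøsop]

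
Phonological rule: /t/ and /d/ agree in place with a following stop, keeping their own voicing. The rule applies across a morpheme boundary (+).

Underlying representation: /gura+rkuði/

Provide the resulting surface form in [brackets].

[gura+rkuði]

no segment meets the rule's conditions; no change.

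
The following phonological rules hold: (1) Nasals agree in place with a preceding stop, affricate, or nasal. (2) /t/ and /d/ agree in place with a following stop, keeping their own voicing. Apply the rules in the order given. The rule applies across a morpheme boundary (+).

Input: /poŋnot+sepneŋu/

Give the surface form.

Rule 1: /n/ after /ŋ/ (velar) → [ŋ]
Rule 1: /n/ after /p/ (labial) → [m]
After rule 1: poŋŋot+sepmeŋu
Rule 2: no segment meets the rule's conditions; no change.

[poŋŋot+sepmeŋu]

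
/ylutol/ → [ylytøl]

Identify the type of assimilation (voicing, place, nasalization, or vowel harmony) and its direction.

/u/→[y] /o/→[ø].
Vowels agree with the first vowel, so the harmony is progressive.

vowel harmony, progressive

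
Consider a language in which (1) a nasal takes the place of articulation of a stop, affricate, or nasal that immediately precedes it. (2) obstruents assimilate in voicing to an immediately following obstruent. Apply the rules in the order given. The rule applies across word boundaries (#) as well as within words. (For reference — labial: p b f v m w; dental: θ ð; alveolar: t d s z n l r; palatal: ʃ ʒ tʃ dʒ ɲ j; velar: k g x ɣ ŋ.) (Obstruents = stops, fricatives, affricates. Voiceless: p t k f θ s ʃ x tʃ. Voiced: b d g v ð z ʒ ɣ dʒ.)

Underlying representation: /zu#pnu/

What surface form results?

[zu#pmu]

Rule 1: /n/ after /p/ (labial) → [m]
After rule 1: zu#pmu
Rule 2: no segment meets the rule's conditions; no change.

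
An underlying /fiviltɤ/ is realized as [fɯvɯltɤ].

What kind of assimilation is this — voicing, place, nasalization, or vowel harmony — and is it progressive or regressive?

/i/→[ɯ] /i/→[ɯ].
Vowels agree with the last vowel, so the harmony is regressive.

vowel harmony, regressive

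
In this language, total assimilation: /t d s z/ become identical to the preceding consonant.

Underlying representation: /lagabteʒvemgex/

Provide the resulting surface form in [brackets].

[lagabbeʒvemgex]

/t/ after /b/ → [b] (total assimilation)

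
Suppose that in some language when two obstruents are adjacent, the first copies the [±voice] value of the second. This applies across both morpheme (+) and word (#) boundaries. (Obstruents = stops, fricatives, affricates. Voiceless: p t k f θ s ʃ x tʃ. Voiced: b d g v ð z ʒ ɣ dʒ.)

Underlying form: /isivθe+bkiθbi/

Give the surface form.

/v/ before /θ/ (voiceless) → [f]
/b/ before /k/ (voiceless) → [p]
/θ/ before /b/ (voiced) → [ð]

[isifθe+pkiðbi]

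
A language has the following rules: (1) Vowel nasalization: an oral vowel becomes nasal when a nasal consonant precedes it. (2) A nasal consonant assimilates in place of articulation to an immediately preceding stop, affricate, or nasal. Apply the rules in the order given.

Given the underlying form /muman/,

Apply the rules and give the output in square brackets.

Rule 1: /u/ after nasal /m/ → [ũ]
Rule 1: /a/ after nasal /m/ → [ã]
After rule 1: mũmãn
Rule 2: no segment meets the rule's conditions; no change.

[mũmãn]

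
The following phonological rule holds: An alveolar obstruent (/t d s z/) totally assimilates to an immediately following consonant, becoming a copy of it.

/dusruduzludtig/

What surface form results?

/s/ before /r/ → [r] (total assimilation)
/z/ before /l/ → [l] (total assimilation)
/d/ before /t/ → [t] (total assimilation)

[durrudulluttig]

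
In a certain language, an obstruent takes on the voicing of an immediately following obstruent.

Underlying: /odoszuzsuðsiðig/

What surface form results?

[odozzussuθsiðig]

/s/ before /z/ (voiced) → [z]
/z/ before /s/ (voiceless) → [s]
/ð/ before /s/ (voiceless) → [θ]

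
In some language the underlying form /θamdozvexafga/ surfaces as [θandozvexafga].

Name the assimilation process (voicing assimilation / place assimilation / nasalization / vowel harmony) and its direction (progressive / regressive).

place assimilation, regressive

/m/→[n].
Each target copies a feature from the following segment, so the direction is regressive.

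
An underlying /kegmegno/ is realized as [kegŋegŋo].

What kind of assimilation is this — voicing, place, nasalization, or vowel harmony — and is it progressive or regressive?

place assimilation, progressive

/m/→[ŋ] /n/→[ŋ].
Each target copies a feature from the preceding segment, so the direction is progressive.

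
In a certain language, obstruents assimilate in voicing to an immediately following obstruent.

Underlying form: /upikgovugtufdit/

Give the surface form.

/k/ before /g/ (voiced) → [g]
/g/ before /t/ (voiceless) → [k]
/f/ before /d/ (voiced) → [v]

[upiggovuktuvdit]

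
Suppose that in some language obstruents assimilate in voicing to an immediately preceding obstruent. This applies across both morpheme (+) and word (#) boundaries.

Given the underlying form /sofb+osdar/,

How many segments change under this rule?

2

/b/ after /f/ (voiceless) → [p]
/d/ after /s/ (voiceless) → [t]
2 segments change.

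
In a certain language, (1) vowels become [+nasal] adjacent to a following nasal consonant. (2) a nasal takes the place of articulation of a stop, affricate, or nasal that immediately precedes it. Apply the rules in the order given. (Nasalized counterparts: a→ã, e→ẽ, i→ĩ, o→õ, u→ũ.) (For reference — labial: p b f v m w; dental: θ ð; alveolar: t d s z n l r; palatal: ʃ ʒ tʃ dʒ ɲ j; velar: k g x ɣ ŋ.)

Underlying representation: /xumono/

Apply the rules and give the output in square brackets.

[xũmõno]

Rule 1: /u/ before nasal /m/ → [ũ]
Rule 1: /o/ before nasal /n/ → [õ]
After rule 1: xũmõno
Rule 2: no segment meets the rule's conditions; no change.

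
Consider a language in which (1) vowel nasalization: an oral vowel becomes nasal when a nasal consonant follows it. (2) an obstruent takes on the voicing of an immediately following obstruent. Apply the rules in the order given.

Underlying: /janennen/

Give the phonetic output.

[jãnẽnnẽn]

Rule 1: /a/ before nasal /n/ → [ã]
Rule 1: /e/ before nasal /n/ → [ẽ]
Rule 1: /e/ before nasal /n/ → [ẽ]
After rule 1: jãnẽnnẽn
Rule 2: no segment meets the rule's conditions; no change.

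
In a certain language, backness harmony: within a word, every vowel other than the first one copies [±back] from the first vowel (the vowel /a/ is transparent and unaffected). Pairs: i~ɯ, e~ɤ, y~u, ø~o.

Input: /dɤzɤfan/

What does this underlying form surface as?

no segment meets the rule's conditions; no change.

[dɤzɤfan]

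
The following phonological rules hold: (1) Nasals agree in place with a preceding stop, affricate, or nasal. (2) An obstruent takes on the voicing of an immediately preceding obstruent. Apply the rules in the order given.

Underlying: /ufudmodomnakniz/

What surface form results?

[ufudnodommakŋiz]

Rule 1: /m/ after /d/ (alveolar) → [n]
Rule 1: /n/ after /m/ (labial) → [m]
Rule 1: /n/ after /k/ (velar) → [ŋ]
After rule 1: ufudnodommakŋiz
Rule 2: no segment meets the rule's conditions; no change.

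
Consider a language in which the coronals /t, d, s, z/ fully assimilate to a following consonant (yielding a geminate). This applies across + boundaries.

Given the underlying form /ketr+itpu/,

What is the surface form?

[kerr+ippu]

/t/ before /r/ → [r] (total assimilation)
/t/ before /p/ → [p] (total assimilation)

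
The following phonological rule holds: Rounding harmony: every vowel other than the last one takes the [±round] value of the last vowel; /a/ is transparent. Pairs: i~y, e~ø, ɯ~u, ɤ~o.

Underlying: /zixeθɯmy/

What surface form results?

[zyxøθumy]

/i/ harmonizes with /y/ ([+round]) → [y]
/e/ harmonizes with /y/ ([+round]) → [ø]
/ɯ/ harmonizes with /y/ ([+round]) → [u]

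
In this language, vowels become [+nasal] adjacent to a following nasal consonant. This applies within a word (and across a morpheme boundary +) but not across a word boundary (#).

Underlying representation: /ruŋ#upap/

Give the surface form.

[rũŋ#upap]

/u/ before nasal /ŋ/ → [ũ]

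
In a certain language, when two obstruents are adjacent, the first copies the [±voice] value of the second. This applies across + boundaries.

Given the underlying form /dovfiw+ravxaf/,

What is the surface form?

[doffiw+rafxaf]

/v/ before /f/ (voiceless) → [f]
/v/ before /x/ (voiceless) → [f]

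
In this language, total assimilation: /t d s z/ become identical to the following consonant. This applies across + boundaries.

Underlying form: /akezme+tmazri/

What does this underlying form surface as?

[akemme+mmarri]

/z/ before /m/ → [m] (total assimilation)
/t/ before /m/ → [m] (total assimilation)
/z/ before /r/ → [r] (total assimilation)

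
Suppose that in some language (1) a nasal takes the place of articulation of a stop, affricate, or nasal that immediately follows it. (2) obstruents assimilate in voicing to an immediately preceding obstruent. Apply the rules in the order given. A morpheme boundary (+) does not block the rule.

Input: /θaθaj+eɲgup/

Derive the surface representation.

[θaθaj+eŋgup]

Rule 1: /ɲ/ before /g/ (velar) → [ŋ]
After rule 1: θaθaj+eŋgup
Rule 2: no segment meets the rule's conditions; no change.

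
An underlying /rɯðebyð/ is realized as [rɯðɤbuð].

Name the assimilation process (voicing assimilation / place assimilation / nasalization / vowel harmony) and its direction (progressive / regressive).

/e/→[ɤ] /y/→[u].
Vowels agree with the first vowel, so the harmony is progressive.

vowel harmony, progressive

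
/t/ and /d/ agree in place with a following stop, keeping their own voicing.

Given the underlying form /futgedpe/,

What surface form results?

/t/ before /g/ (velar) → [k]
/d/ before /p/ (labial) → [b]

[fukgebpe]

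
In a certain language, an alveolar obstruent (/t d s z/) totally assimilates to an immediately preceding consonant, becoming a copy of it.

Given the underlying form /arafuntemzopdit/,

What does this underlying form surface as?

/t/ after /n/ → [n] (total assimilation)
/z/ after /m/ → [m] (total assimilation)
/d/ after /p/ → [p] (total assimilation)

[arafunnemmoppit]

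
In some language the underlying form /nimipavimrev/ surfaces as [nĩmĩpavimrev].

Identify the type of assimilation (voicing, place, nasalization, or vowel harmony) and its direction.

nasalization, progressive

/i/→[ĩ] /i/→[ĩ].
Each target copies a feature from the preceding segment, so the direction is progressive.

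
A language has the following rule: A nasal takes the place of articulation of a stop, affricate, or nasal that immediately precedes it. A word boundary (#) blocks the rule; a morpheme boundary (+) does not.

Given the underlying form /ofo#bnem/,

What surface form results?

/n/ after /b/ (labial) → [m]

[ofo#bmem]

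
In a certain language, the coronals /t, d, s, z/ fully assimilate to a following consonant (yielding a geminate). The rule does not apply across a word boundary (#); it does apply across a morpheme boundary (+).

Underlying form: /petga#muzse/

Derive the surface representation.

/t/ before /g/ → [g] (total assimilation)
/z/ before /s/ → [s] (total assimilation)

[pegga#musse]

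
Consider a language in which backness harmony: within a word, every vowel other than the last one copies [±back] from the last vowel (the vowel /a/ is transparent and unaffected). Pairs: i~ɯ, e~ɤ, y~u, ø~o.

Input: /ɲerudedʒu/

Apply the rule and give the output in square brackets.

/e/ harmonizes with /u/ ([+back]) → [ɤ]
/e/ harmonizes with /u/ ([+back]) → [ɤ]

[ɲɤrudɤdʒu]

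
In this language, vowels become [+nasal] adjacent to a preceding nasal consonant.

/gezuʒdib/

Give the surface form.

[gezuʒdib]

no segment meets the rule's conditions; no change.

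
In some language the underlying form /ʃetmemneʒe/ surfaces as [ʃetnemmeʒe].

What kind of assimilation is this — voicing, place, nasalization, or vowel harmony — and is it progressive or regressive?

/m/→[n] /n/→[m].
Each target copies a feature from the preceding segment, so the direction is progressive.

place assimilation, progressive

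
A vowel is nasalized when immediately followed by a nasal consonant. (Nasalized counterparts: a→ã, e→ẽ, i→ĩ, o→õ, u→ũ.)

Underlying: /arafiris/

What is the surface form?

[arafiris]

no segment meets the rule's conditions; no change.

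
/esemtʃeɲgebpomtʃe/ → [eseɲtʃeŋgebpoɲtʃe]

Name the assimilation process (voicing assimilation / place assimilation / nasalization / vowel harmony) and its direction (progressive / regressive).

place assimilation, regressive

/m/→[ɲ] /ɲ/→[ŋ] /m/→[ɲ].
Each target copies a feature from the following segment, so the direction is regressive.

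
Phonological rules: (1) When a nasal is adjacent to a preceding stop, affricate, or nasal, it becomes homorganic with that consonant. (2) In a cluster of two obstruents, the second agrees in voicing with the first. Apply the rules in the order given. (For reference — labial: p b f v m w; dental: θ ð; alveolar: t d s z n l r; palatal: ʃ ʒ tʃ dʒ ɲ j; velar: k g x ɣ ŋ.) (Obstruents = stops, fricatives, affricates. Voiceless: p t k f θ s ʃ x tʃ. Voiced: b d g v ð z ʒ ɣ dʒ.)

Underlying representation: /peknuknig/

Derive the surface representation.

[pekŋukŋig]

Rule 1: /n/ after /k/ (velar) → [ŋ]
Rule 1: /n/ after /k/ (velar) → [ŋ]
After rule 1: pekŋukŋig
Rule 2: no segment meets the rule's conditions; no change.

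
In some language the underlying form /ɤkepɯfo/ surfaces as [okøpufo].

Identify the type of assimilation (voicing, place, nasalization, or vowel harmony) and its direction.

vowel harmony, regressive

/ɤ/→[o] /e/→[ø] /ɯ/→[u].
Vowels agree with the last vowel, so the harmony is regressive.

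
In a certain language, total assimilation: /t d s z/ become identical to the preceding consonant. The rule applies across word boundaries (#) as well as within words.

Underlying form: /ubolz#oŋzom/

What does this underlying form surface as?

[uboll#oŋŋom]

/z/ after /l/ → [l] (total assimilation)
/z/ after /ŋ/ → [ŋ] (total assimilation)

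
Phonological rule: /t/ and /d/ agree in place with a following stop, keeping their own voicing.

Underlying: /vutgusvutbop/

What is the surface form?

/t/ before /g/ (velar) → [k]
/t/ before /b/ (labial) → [p]

[vukgusvupbop]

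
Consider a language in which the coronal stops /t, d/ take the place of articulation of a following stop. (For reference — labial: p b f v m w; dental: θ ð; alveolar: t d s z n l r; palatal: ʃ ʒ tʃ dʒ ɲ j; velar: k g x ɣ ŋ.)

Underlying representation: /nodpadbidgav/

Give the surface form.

/d/ before /p/ (labial) → [b]
/d/ before /b/ (labial) → [b]
/d/ before /g/ (velar) → [g]

[nobpabbiggav]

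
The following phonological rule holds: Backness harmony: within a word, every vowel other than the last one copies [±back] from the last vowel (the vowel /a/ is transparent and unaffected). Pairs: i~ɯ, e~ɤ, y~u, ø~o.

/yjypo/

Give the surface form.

[ujupo]

/y/ harmonizes with /o/ ([+back]) → [u]
/y/ harmonizes with /o/ ([+back]) → [u]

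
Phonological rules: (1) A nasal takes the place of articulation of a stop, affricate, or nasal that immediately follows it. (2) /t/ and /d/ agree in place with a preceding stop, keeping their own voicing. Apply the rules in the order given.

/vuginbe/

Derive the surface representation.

Rule 1: /n/ before /b/ (labial) → [m]
After rule 1: vugimbe
Rule 2: no segment meets the rule's conditions; no change.

[vugimbe]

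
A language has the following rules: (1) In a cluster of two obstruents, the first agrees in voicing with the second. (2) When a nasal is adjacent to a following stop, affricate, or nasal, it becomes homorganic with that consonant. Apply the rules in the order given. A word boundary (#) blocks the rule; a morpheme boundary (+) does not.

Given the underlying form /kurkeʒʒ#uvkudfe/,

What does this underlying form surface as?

[kurkeʒʒ#ufkutfe]

Rule 1: /v/ before /k/ (voiceless) → [f]
Rule 1: /d/ before /f/ (voiceless) → [t]
After rule 1: kurkeʒʒ#ufkutfe
Rule 2: no segment meets the rule's conditions; no change.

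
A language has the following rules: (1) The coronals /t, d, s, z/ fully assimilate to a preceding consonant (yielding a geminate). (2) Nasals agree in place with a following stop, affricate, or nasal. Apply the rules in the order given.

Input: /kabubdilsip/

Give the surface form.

Rule 1: /d/ after /b/ → [b] (total assimilation)
Rule 1: /s/ after /l/ → [l] (total assimilation)
After rule 1: kabubbillip
Rule 2: no segment meets the rule's conditions; no change.

[kabubbillip]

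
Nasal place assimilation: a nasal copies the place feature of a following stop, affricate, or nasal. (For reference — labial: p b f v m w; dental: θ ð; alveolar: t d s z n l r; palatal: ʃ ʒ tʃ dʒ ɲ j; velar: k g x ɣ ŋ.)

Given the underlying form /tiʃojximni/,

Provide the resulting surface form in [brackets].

[tiʃojxinni]

/m/ before /n/ (alveolar) → [n]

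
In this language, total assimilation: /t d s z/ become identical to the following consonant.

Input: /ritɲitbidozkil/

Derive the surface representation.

[riɲɲibbidokkil]

/t/ before /ɲ/ → [ɲ] (total assimilation)
/t/ before /b/ → [b] (total assimilation)
/z/ before /k/ → [k] (total assimilation)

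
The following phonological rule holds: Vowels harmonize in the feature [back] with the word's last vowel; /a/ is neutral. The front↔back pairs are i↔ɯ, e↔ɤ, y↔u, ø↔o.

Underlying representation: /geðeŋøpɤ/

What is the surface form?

/e/ harmonizes with /ɤ/ ([+back]) → [ɤ]
/e/ harmonizes with /ɤ/ ([+back]) → [ɤ]
/ø/ harmonizes with /ɤ/ ([+back]) → [o]

[gɤðɤŋopɤ]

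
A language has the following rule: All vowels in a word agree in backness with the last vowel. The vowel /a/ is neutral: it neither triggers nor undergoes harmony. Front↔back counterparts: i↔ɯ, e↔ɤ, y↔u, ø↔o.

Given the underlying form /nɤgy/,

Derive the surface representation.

[negy]

/ɤ/ harmonizes with /y/ ([-back]) → [e]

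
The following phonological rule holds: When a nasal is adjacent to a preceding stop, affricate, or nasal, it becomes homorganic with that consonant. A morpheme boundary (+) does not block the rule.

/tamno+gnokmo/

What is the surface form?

/n/ after /m/ (labial) → [m]
/n/ after /g/ (velar) → [ŋ]
/m/ after /k/ (velar) → [ŋ]

[tammo+gŋokŋo]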